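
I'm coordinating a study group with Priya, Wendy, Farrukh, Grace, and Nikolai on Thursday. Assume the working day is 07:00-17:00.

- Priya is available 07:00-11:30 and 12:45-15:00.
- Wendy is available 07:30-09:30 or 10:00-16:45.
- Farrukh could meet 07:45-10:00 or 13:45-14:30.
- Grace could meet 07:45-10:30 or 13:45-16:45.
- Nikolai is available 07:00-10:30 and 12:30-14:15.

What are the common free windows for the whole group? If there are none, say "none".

07:45-09:30, 13:45-14:15

Priya ∩ Wendy: 07:30-09:30, 10:00-11:30, 12:45-15:00.
Priya ∩ Wendy ∩ Farrukh: 07:45-09:30, 13:45-14:30.
Priya ∩ Wendy ∩ Farrukh ∩ Grace: 07:45-09:30, 13:45-14:30.
Priya ∩ Wendy ∩ Farrukh ∩ Grace ∩ Nikolai: 07:45-09:30, 13:45-14:15.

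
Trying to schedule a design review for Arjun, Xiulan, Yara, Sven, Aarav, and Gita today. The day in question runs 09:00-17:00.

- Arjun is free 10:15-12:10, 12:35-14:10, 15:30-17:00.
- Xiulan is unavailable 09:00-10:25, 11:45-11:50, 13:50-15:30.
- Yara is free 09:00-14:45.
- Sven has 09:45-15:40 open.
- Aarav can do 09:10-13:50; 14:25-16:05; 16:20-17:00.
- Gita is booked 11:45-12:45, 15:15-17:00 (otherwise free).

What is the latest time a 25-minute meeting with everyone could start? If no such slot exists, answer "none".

13:25

Arjun free: 10:15-12:10, 12:35-14:10, 15:30-17:00.
Xiulan free: 10:25-11:45, 11:50-13:50, 15:30-17:00 (invert busy blocks within the working day).
Yara free: 09:00-14:45.
Sven free: 09:45-15:40.
Aarav free: 09:10-13:50, 14:25-16:05, 16:20-17:00.
Gita free: 09:00-11:45, 12:45-15:15 (invert busy blocks within the working day).
Arjun ∩ Xiulan: 10:25-11:45, 11:50-12:10, 12:35-13:50, 15:30-17:00.
Arjun ∩ Xiulan ∩ Yara: 10:25-11:45, 11:50-12:10, 12:35-13:50.
Arjun ∩ Xiulan ∩ Yara ∩ Sven: 10:25-11:45, 11:50-12:10, 12:35-13:50.
Arjun ∩ Xiulan ∩ Yara ∩ Sven ∩ Aarav: 10:25-11:45, 11:50-12:10, 12:35-13:50.
Arjun ∩ Xiulan ∩ Yara ∩ Sven ∩ Aarav ∩ Gita: 10:25-11:45, 12:45-13:50.
The last common window of at least 25 minutes is 12:45-13:50; a 25-minute meeting can start as late as 13:25 and still end by 13:50.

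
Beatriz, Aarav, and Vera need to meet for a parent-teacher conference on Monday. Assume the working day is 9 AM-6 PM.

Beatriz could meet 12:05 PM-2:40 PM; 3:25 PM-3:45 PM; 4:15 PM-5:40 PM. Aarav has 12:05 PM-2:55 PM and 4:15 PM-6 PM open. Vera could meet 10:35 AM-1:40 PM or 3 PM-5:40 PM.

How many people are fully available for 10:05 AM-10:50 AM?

0

nobody can make the full 10:05-10:50 slot — that's 0.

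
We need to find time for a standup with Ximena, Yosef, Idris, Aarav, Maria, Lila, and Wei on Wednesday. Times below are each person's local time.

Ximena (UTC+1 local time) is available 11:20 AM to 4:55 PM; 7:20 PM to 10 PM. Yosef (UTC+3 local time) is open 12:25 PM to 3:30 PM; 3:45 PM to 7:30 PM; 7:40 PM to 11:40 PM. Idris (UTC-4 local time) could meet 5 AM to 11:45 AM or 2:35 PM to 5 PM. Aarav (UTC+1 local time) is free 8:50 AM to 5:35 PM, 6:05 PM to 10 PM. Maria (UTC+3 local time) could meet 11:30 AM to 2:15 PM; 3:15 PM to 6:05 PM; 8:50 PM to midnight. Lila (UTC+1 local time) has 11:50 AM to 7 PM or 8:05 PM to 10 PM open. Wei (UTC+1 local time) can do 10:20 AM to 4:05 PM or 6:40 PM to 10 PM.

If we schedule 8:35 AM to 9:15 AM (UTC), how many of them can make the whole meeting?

Ximena in UTC: 10:20-15:55, 18:20-21:00 (subtract 1h to convert from UTC+1).
Yosef in UTC: 09:25-12:30, 12:45-16:30, 16:40-20:40 (subtract 3h to convert from UTC+3).
Idris in UTC: 09:00-15:45, 18:35-21:00 (add 4h to convert from UTC-4).
Aarav in UTC: 07:50-16:35, 17:05-21:00 (subtract 1h to convert from UTC+1).
Maria in UTC: 08:30-11:15, 12:15-15:05, 17:50-21:00 (subtract 3h to convert from UTC+3).
Lila in UTC: 10:50-18:00, 19:05-21:00 (subtract 1h to convert from UTC+1).
Wei in UTC: 09:20-15:05, 17:40-21:00 (subtract 1h to convert from UTC+1).
Aarav and Maria can make the full 08:35-09:15 slot — that's 2.

2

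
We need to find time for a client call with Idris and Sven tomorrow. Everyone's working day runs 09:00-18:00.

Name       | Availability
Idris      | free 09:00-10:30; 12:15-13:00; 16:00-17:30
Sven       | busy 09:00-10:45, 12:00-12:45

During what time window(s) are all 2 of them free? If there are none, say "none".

12:45-13:00, 16:00-17:30

Idris free: 09:00-10:30, 12:15-13:00, 16:00-17:30.
Sven free: 10:45-12:00, 12:45-18:00 (invert busy blocks within the working day).
Idris ∩ Sven: 12:45-13:00, 16:00-17:30.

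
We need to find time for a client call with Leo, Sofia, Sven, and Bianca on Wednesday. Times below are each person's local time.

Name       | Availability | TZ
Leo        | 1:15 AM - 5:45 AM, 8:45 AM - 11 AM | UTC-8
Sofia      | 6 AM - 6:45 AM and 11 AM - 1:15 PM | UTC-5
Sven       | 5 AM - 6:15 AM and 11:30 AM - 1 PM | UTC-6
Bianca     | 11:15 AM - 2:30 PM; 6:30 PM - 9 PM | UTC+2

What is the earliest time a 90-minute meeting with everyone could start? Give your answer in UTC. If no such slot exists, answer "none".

none

Leo in UTC: 09:15-13:45, 16:45-19:00 (add 8h to convert from UTC-8).
Sofia in UTC: 11:00-11:45, 16:00-18:15 (add 5h to convert from UTC-5).
Sven in UTC: 11:00-12:15, 17:30-19:00 (add 6h to convert from UTC-6).
Bianca in UTC: 09:15-12:30, 16:30-19:00 (subtract 2h to convert from UTC+2).
Leo ∩ Sofia: 11:00-11:45, 16:45-18:15.
Leo ∩ Sofia ∩ Sven: 11:00-11:45, 17:30-18:15.
Leo ∩ Sofia ∩ Sven ∩ Bianca: 11:00-11:45, 17:30-18:15.
No common window is at least 90 minutes long.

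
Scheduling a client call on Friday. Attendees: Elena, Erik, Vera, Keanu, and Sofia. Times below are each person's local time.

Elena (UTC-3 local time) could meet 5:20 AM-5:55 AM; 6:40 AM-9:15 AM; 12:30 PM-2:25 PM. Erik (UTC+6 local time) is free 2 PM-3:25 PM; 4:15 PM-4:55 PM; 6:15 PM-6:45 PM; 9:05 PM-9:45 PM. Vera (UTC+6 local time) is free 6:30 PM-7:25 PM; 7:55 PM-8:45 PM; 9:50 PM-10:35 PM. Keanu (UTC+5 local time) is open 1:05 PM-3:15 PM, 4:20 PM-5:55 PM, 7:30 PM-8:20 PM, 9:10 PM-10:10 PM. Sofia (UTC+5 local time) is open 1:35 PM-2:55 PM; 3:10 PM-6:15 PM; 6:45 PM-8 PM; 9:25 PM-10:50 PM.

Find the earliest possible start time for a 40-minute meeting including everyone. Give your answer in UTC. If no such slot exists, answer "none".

Elena in UTC: 08:20-08:55, 09:40-12:15, 15:30-17:25 (add 3h to convert from UTC-3).
Erik in UTC: 08:00-09:25, 10:15-10:55, 12:15-12:45, 15:05-15:45 (subtract 6h to convert from UTC+6).
Vera in UTC: 12:30-13:25, 13:55-14:45, 15:50-16:35 (subtract 6h to convert from UTC+6).
Keanu in UTC: 08:05-10:15, 11:20-12:55, 14:30-15:20, 16:10-17:10 (subtract 5h to convert from UTC+5).
Sofia in UTC: 08:35-09:55, 10:10-13:15, 13:45-15:00, 16:25-17:50 (subtract 5h to convert from UTC+5).
Elena ∩ Erik: 08:20-08:55, 10:15-10:55, 15:30-15:45.
Elena ∩ Erik ∩ Vera: ∅.
Elena ∩ Erik ∩ Vera ∩ Keanu: ∅.
Elena ∩ Erik ∩ Vera ∩ Keanu ∩ Sofia: ∅.
There is no time when everyone is free.
No common window is at least 40 minutes long.

none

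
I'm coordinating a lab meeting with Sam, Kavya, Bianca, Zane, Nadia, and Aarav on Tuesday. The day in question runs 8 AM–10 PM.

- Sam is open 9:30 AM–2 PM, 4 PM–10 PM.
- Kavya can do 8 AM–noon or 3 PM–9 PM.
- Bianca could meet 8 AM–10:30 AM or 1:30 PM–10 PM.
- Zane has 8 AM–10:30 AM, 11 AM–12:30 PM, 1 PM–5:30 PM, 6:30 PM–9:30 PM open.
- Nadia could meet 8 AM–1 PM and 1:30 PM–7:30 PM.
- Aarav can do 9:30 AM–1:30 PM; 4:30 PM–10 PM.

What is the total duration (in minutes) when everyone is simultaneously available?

Sam ∩ Kavya: 09:30-12:00, 16:00-21:00.
Sam ∩ Kavya ∩ Bianca: 09:30-10:30, 16:00-21:00.
Sam ∩ Kavya ∩ Bianca ∩ Zane: 09:30-10:30, 16:00-17:30, 18:30-21:00.
Sam ∩ Kavya ∩ Bianca ∩ Zane ∩ Nadia: 09:30-10:30, 16:00-17:30, 18:30-19:30.
Sam ∩ Kavya ∩ Bianca ∩ Zane ∩ Nadia ∩ Aarav: 09:30-10:30, 16:30-17:30, 18:30-19:30.
Summing the common windows: 60 + 60 + 60 = 180 minutes.

180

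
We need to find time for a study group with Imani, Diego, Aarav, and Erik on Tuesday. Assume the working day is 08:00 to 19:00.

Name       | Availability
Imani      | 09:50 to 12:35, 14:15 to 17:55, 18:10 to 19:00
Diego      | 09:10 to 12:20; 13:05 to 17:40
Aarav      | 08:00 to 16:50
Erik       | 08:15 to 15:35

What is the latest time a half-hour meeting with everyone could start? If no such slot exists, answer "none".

Imani ∩ Diego: 09:50-12:20, 14:15-17:40.
Imani ∩ Diego ∩ Aarav: 09:50-12:20, 14:15-16:50.
Imani ∩ Diego ∩ Aarav ∩ Erik: 09:50-12:20, 14:15-15:35.
So the common availability across everyone is 09:50-12:20, 14:15-15:35.
The last common window of at least 30 minutes is 14:15-15:35; a 30-minute meeting can start as late as 15:05 and still end by 15:35.

15:05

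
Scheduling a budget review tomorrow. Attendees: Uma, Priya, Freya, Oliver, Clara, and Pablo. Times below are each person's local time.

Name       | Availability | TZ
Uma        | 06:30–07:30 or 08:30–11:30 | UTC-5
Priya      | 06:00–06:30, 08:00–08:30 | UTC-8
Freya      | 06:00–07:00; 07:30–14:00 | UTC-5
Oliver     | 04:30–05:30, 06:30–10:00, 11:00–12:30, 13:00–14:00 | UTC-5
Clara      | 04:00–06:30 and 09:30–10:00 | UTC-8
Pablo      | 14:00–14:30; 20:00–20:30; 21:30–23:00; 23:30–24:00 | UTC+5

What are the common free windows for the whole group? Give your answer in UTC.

none

Uma in UTC: 11:30-12:30, 13:30-16:30 (add 5h to convert from UTC-5).
Priya in UTC: 14:00-14:30, 16:00-16:30 (add 8h to convert from UTC-8).
Freya in UTC: 11:00-12:00, 12:30-19:00 (add 5h to convert from UTC-5).
Oliver in UTC: 09:30-10:30, 11:30-15:00, 16:00-17:30, 18:00-19:00 (add 5h to convert from UTC-5).
Clara in UTC: 12:00-14:30, 17:30-18:00 (add 8h to convert from UTC-8).
Pablo in UTC: 09:00-09:30, 15:00-15:30, 16:30-18:00, 18:30-19:00 (subtract 5h to convert from UTC+5).
Uma ∩ Priya: 14:00-14:30, 16:00-16:30.
Uma ∩ Priya ∩ Freya: 14:00-14:30, 16:00-16:30.
Uma ∩ Priya ∩ Freya ∩ Oliver: 14:00-14:30, 16:00-16:30.
Uma ∩ Priya ∩ Freya ∩ Oliver ∩ Clara: 14:00-14:30.
Uma ∩ Priya ∩ Freya ∩ Oliver ∩ Clara ∩ Pablo: ∅.
There is no time when everyone is free.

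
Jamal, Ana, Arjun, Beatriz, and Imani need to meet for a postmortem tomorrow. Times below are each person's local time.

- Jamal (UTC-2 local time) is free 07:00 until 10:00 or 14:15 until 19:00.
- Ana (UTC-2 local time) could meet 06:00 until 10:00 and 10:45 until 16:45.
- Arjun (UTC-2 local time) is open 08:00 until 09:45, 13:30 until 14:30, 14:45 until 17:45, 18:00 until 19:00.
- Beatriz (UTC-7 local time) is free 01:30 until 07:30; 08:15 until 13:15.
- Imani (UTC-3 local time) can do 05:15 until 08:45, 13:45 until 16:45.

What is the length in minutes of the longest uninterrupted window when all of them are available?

120

Jamal in UTC: 09:00-12:00, 16:15-21:00 (add 2h to convert from UTC-2).
Ana in UTC: 08:00-12:00, 12:45-18:45 (add 2h to convert from UTC-2).
Arjun in UTC: 10:00-11:45, 15:30-16:30, 16:45-19:45, 20:00-21:00 (add 2h to convert from UTC-2).
Beatriz in UTC: 08:30-14:30, 15:15-20:15 (add 7h to convert from UTC-7).
Imani in UTC: 08:15-11:45, 16:45-19:45 (add 3h to convert from UTC-3).
Jamal ∩ Ana: 09:00-12:00, 16:15-18:45.
Jamal ∩ Ana ∩ Arjun: 10:00-11:45, 16:15-16:30, 16:45-18:45.
Jamal ∩ Ana ∩ Arjun ∩ Beatriz: 10:00-11:45, 16:15-16:30, 16:45-18:45.
Jamal ∩ Ana ∩ Arjun ∩ Beatriz ∩ Imani: 10:00-11:45, 16:45-18:45.
Those are the intersection windows.
The longest is 16:45-18:45 at 120 minutes.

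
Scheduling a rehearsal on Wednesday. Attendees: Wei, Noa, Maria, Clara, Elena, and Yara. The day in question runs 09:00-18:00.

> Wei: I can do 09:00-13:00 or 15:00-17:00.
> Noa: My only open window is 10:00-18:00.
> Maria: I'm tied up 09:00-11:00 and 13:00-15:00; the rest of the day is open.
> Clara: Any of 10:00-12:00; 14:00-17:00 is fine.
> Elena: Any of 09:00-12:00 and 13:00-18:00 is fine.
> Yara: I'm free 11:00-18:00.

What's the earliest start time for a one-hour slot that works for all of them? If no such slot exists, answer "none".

11:00

Wei free: 09:00-13:00, 15:00-17:00.
Noa free: 10:00-18:00.
Maria free: 11:00-13:00, 15:00-18:00 (invert busy blocks within the working day).
Clara free: 10:00-12:00, 14:00-17:00.
Elena free: 09:00-12:00, 13:00-18:00.
Yara free: 11:00-18:00.
Wei ∩ Noa: 10:00-13:00, 15:00-17:00.
Wei ∩ Noa ∩ Maria: 11:00-13:00, 15:00-17:00.
Wei ∩ Noa ∩ Maria ∩ Clara: 11:00-12:00, 15:00-17:00.
Wei ∩ Noa ∩ Maria ∩ Clara ∩ Elena: 11:00-12:00, 15:00-17:00.
Wei ∩ Noa ∩ Maria ∩ Clara ∩ Elena ∩ Yara: 11:00-12:00, 15:00-17:00.
The first common window of at least 60 minutes is 11:00-12:00, so the earliest start is 11:00.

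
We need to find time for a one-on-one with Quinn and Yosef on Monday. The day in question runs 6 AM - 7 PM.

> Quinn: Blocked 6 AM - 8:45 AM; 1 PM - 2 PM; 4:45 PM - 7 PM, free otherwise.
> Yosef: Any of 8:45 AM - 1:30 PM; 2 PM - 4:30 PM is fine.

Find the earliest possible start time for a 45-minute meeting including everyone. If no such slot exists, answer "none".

Quinn free: 08:45-13:00, 14:00-16:45 (invert busy blocks within the working day).
Yosef free: 08:45-13:30, 14:00-16:30.
Quinn ∩ Yosef: 08:45-13:00, 14:00-16:30.
The first common window of at least 45 minutes is 08:45-13:00, so the earliest start is 08:45.

08:45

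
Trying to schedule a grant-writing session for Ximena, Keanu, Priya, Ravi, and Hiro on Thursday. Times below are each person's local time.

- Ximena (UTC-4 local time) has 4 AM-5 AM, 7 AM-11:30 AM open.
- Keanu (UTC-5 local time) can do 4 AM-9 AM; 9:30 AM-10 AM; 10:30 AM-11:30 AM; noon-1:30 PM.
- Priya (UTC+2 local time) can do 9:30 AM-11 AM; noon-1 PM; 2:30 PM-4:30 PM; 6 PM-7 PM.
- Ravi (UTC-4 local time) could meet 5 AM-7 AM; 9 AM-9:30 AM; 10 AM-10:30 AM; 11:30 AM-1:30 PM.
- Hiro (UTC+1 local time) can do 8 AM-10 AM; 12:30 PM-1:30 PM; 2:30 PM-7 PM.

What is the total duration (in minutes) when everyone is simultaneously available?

0

Ximena in UTC: 08:00-09:00, 11:00-15:30 (add 4h to convert from UTC-4).
Keanu in UTC: 09:00-14:00, 14:30-15:00, 15:30-16:30, 17:00-18:30 (add 5h to convert from UTC-5).
Priya in UTC: 07:30-09:00, 10:00-11:00, 12:30-14:30, 16:00-17:00 (subtract 2h to convert from UTC+2).
Ravi in UTC: 09:00-11:00, 13:00-13:30, 14:00-14:30, 15:30-17:30 (add 4h to convert from UTC-4).
Hiro in UTC: 07:00-09:00, 11:30-12:30, 13:30-18:00 (subtract 1h to convert from UTC+1).
Ximena ∩ Keanu: 11:00-14:00, 14:30-15:00.
Ximena ∩ Keanu ∩ Priya: 12:30-14:00.
Ximena ∩ Keanu ∩ Priya ∩ Ravi: 13:00-13:30.
Ximena ∩ Keanu ∩ Priya ∩ Ravi ∩ Hiro: ∅.
There is no time when everyone is free.
There is no common window, so the total is 0 minutes.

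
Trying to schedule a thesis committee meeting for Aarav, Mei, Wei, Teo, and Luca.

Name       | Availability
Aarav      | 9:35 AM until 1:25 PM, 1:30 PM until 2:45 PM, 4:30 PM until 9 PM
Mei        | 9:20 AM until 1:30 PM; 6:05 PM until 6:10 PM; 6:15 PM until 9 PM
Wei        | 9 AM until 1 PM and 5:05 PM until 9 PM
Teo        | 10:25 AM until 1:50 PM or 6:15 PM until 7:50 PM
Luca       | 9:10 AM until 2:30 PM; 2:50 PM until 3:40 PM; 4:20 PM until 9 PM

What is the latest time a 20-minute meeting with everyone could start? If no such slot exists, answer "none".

19:30

Aarav ∩ Mei: 09:35-13:25, 18:05-18:10, 18:15-21:00.
Aarav ∩ Mei ∩ Wei: 09:35-13:00, 18:05-18:10, 18:15-21:00.
Aarav ∩ Mei ∩ Wei ∩ Teo: 10:25-13:00, 18:15-19:50.
Aarav ∩ Mei ∩ Wei ∩ Teo ∩ Luca: 10:25-13:00, 18:15-19:50.
Those are the intersection windows.
The last common window of at least 20 minutes is 18:15-19:50; a 20-minute meeting can start as late as 19:30 and still end by 19:50.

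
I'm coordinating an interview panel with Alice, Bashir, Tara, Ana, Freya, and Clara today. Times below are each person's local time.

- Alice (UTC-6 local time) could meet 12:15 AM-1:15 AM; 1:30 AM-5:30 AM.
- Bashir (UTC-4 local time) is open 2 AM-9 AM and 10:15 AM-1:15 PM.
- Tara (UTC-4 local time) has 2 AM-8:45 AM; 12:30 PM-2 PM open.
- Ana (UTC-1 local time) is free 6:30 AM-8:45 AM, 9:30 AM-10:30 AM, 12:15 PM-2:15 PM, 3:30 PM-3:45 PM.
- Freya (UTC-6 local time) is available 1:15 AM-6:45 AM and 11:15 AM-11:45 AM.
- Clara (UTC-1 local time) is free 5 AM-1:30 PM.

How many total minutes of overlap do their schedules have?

195

Alice in UTC: 06:15-07:15, 07:30-11:30 (add 6h to convert from UTC-6).
Bashir in UTC: 06:00-13:00, 14:15-17:15 (add 4h to convert from UTC-4).
Tara in UTC: 06:00-12:45, 16:30-18:00 (add 4h to convert from UTC-4).
Ana in UTC: 07:30-09:45, 10:30-11:30, 13:15-15:15, 16:30-16:45 (add 1h to convert from UTC-1).
Freya in UTC: 07:15-12:45, 17:15-17:45 (add 6h to convert from UTC-6).
Clara in UTC: 06:00-14:30 (add 1h to convert from UTC-1).
Alice ∩ Bashir: 06:15-07:15, 07:30-11:30.
Alice ∩ Bashir ∩ Tara: 06:15-07:15, 07:30-11:30.
Alice ∩ Bashir ∩ Tara ∩ Ana: 07:30-09:45, 10:30-11:30.
Alice ∩ Bashir ∩ Tara ∩ Ana ∩ Freya: 07:30-09:45, 10:30-11:30.
Alice ∩ Bashir ∩ Tara ∩ Ana ∩ Freya ∩ Clara: 07:30-09:45, 10:30-11:30.
Summing the common windows: 135 + 60 = 195 minutes.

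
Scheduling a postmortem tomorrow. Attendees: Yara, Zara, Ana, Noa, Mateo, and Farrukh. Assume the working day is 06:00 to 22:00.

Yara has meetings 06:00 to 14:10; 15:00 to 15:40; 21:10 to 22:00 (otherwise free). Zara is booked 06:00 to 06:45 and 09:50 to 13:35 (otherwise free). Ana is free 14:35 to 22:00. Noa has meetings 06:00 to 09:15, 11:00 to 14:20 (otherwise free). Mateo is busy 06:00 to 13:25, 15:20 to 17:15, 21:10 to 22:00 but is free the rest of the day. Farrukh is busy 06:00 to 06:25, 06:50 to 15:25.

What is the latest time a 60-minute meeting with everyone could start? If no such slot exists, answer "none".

20:10

Yara free: 14:10-15:00, 15:40-21:10 (invert busy blocks within the working day).
Zara free: 06:45-09:50, 13:35-22:00 (invert busy blocks within the working day).
Ana free: 14:35-22:00.
Noa free: 09:15-11:00, 14:20-22:00 (invert busy blocks within the working day).
Mateo free: 13:25-15:20, 17:15-21:10 (invert busy blocks within the working day).
Farrukh free: 06:25-06:50, 15:25-22:00 (invert busy blocks within the working day).
Yara ∩ Zara: 14:10-15:00, 15:40-21:10.
Yara ∩ Zara ∩ Ana: 14:35-15:00, 15:40-21:10.
Yara ∩ Zara ∩ Ana ∩ Noa: 14:35-15:00, 15:40-21:10.
Yara ∩ Zara ∩ Ana ∩ Noa ∩ Mateo: 14:35-15:00, 17:15-21:10.
Yara ∩ Zara ∩ Ana ∩ Noa ∩ Mateo ∩ Farrukh: 17:15-21:10.
The last common window of at least 60 minutes is 17:15-21:10; a 60-minute meeting can start as late as 20:10 and still end by 21:10.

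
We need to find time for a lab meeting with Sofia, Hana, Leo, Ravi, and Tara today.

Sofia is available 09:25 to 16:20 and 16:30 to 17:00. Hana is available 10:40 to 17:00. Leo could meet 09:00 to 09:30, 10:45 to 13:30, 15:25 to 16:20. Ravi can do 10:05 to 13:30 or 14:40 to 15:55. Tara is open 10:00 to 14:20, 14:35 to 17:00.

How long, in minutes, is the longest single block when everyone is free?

165

Sofia ∩ Hana: 10:40-16:20, 16:30-17:00.
Sofia ∩ Hana ∩ Leo: 10:45-13:30, 15:25-16:20.
Sofia ∩ Hana ∩ Leo ∩ Ravi: 10:45-13:30, 15:25-15:55.
Sofia ∩ Hana ∩ Leo ∩ Ravi ∩ Tara: 10:45-13:30, 15:25-15:55.
Those are the intersection windows.
The longest is 10:45-13:30 at 165 minutes.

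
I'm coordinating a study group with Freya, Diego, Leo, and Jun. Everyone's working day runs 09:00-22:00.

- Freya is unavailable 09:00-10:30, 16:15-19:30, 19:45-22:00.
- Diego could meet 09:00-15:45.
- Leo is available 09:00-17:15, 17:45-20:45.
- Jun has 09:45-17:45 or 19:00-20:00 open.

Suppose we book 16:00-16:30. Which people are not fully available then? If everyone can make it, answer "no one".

Freya free: 10:30-16:15, 19:30-19:45 (invert busy blocks within the working day).
Diego free: 09:00-15:45.
Leo free: 09:00-17:15, 17:45-20:45.
Jun free: 09:45-17:45, 19:00-20:00.
Freya: not fully free for 16:00-16:30. Diego: not fully free for 16:00-16:30. Leo: free for 16:00-16:30. Jun: free for 16:00-16:30.

Diego, Freya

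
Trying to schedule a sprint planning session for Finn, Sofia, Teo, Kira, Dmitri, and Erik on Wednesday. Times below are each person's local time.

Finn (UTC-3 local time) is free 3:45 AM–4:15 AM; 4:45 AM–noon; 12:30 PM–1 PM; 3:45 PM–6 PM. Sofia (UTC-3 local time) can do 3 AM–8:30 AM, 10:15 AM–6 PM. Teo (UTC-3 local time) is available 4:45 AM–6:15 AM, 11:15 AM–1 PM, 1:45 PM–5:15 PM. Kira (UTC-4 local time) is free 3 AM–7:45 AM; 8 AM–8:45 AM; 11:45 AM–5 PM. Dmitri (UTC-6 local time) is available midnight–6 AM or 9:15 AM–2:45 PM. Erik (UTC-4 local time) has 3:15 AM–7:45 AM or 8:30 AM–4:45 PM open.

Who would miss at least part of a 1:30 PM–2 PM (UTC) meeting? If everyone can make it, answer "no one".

Finn in UTC: 06:45-07:15, 07:45-15:00, 15:30-16:00, 18:45-21:00 (add 3h to convert from UTC-3).
Sofia in UTC: 06:00-11:30, 13:15-21:00 (add 3h to convert from UTC-3).
Teo in UTC: 07:45-09:15, 14:15-16:00, 16:45-20:15 (add 3h to convert from UTC-3).
Kira in UTC: 07:00-11:45, 12:00-12:45, 15:45-21:00 (add 4h to convert from UTC-4).
Dmitri in UTC: 06:00-12:00, 15:15-20:45 (add 6h to convert from UTC-6).
Erik in UTC: 07:15-11:45, 12:30-20:45 (add 4h to convert from UTC-4).
Finn: free for 13:30-14:00. Sofia: free for 13:30-14:00. Teo: not fully free for 13:30-14:00. Kira: not fully free for 13:30-14:00. Dmitri: not fully free for 13:30-14:00. Erik: free for 13:30-14:00.

Dmitri, Kira, Teo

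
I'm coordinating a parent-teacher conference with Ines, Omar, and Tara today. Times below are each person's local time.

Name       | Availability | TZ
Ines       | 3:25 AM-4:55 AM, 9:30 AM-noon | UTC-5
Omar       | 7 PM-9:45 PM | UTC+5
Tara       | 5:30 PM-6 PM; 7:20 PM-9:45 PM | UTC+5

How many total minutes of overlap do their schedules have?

Ines in UTC: 08:25-09:55, 14:30-17:00 (add 5h to convert from UTC-5).
Omar in UTC: 14:00-16:45 (subtract 5h to convert from UTC+5).
Tara in UTC: 12:30-13:00, 14:20-16:45 (subtract 5h to convert from UTC+5).
Ines ∩ Omar: 14:30-16:45.
Ines ∩ Omar ∩ Tara: 14:30-16:45.
So the common availability across everyone is 14:30-16:45.
That's a single block of 135 minutes.

135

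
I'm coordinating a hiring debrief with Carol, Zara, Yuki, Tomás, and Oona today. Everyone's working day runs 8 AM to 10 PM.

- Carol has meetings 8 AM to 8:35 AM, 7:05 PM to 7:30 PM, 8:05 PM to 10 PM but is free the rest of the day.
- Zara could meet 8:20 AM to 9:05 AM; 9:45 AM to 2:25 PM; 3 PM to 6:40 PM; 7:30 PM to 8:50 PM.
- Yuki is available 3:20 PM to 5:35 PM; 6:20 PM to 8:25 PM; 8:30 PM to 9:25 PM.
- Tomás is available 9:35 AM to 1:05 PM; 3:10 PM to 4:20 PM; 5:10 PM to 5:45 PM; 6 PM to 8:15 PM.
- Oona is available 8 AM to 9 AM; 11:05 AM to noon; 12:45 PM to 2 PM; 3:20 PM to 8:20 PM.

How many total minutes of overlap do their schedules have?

Carol free: 08:35-19:05, 19:30-20:05 (invert busy blocks within the working day).
Zara free: 08:20-09:05, 09:45-14:25, 15:00-18:40, 19:30-20:50.
Yuki free: 15:20-17:35, 18:20-20:25, 20:30-21:25.
Tomás free: 09:35-13:05, 15:10-16:20, 17:10-17:45, 18:00-20:15.
Oona free: 08:00-09:00, 11:05-12:00, 12:45-14:00, 15:20-20:20.
Carol ∩ Zara: 08:35-09:05, 09:45-14:25, 15:00-18:40, 19:30-20:05.
Carol ∩ Zara ∩ Yuki: 15:20-17:35, 18:20-18:40, 19:30-20:05.
Carol ∩ Zara ∩ Yuki ∩ Tomás: 15:20-16:20, 17:10-17:35, 18:20-18:40, 19:30-20:05.
Carol ∩ Zara ∩ Yuki ∩ Tomás ∩ Oona: 15:20-16:20, 17:10-17:35, 18:20-18:40, 19:30-20:05.
Summing the common windows: 60 + 25 + 20 + 35 = 140 minutes.

140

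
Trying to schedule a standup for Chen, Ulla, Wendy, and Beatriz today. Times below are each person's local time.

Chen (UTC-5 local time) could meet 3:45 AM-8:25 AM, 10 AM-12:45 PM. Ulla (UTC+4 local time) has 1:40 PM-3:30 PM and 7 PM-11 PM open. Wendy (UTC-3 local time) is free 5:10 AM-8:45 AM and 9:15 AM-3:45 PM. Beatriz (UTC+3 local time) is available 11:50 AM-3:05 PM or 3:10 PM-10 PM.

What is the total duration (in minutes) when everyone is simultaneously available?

Chen in UTC: 08:45-13:25, 15:00-17:45 (add 5h to convert from UTC-5).
Ulla in UTC: 09:40-11:30, 15:00-19:00 (subtract 4h to convert from UTC+4).
Wendy in UTC: 08:10-11:45, 12:15-18:45 (add 3h to convert from UTC-3).
Beatriz in UTC: 08:50-12:05, 12:10-19:00 (subtract 3h to convert from UTC+3).
Chen ∩ Ulla: 09:40-11:30, 15:00-17:45.
Chen ∩ Ulla ∩ Wendy: 09:40-11:30, 15:00-17:45.
Chen ∩ Ulla ∩ Wendy ∩ Beatriz: 09:40-11:30, 15:00-17:45.
Summing the common windows: 110 + 165 = 275 minutes.

275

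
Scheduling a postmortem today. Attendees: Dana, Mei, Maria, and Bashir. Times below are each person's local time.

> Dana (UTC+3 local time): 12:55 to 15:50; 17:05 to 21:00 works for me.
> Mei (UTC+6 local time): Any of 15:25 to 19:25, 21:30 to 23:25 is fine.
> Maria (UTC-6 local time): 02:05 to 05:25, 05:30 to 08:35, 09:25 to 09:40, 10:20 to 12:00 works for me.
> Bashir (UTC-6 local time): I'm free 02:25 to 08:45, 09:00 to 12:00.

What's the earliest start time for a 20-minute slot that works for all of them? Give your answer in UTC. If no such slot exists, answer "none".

Dana in UTC: 09:55-12:50, 14:05-18:00 (subtract 3h to convert from UTC+3).
Mei in UTC: 09:25-13:25, 15:30-17:25 (subtract 6h to convert from UTC+6).
Maria in UTC: 08:05-11:25, 11:30-14:35, 15:25-15:40, 16:20-18:00 (add 6h to convert from UTC-6).
Bashir in UTC: 08:25-14:45, 15:00-18:00 (add 6h to convert from UTC-6).
Dana ∩ Mei: 09:55-12:50, 15:30-17:25.
Dana ∩ Mei ∩ Maria: 09:55-11:25, 11:30-12:50, 15:30-15:40, 16:20-17:25.
Dana ∩ Mei ∩ Maria ∩ Bashir: 09:55-11:25, 11:30-12:50, 15:30-15:40, 16:20-17:25.
The first common window of at least 20 minutes is 09:55-11:25, so the earliest start is 09:55.

09:55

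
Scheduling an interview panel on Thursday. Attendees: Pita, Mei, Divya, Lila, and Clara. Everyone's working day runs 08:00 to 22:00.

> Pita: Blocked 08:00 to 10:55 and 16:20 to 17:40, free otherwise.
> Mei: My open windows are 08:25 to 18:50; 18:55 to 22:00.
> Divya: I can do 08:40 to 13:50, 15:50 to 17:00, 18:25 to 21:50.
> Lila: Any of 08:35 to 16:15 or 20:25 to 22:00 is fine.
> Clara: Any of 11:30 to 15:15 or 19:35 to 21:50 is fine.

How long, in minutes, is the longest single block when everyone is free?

Pita free: 10:55-16:20, 17:40-22:00 (invert busy blocks within the working day).
Mei free: 08:25-18:50, 18:55-22:00.
Divya free: 08:40-13:50, 15:50-17:00, 18:25-21:50.
Lila free: 08:35-16:15, 20:25-22:00.
Clara free: 11:30-15:15, 19:35-21:50.
Pita ∩ Mei: 10:55-16:20, 17:40-18:50, 18:55-22:00.
Pita ∩ Mei ∩ Divya: 10:55-13:50, 15:50-16:20, 18:25-18:50, 18:55-21:50.
Pita ∩ Mei ∩ Divya ∩ Lila: 10:55-13:50, 15:50-16:15, 20:25-21:50.
Pita ∩ Mei ∩ Divya ∩ Lila ∩ Clara: 11:30-13:50, 20:25-21:50.
The longest is 11:30-13:50 at 140 minutes.

140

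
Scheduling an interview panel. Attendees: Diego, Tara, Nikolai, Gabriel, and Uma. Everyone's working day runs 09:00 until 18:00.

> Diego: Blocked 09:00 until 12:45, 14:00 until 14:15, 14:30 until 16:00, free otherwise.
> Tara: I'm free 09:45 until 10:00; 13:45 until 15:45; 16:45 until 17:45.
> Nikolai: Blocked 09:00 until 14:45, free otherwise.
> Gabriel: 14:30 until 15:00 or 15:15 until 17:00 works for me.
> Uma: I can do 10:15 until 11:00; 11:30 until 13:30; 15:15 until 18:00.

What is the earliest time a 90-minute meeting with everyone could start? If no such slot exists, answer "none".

none

Diego free: 12:45-14:00, 14:15-14:30, 16:00-18:00 (invert busy blocks within the working day).
Tara free: 09:45-10:00, 13:45-15:45, 16:45-17:45.
Nikolai free: 14:45-18:00 (invert busy blocks within the working day).
Gabriel free: 14:30-15:00, 15:15-17:00.
Uma free: 10:15-11:00, 11:30-13:30, 15:15-18:00.
Diego ∩ Tara: 13:45-14:00, 14:15-14:30, 16:45-17:45.
Diego ∩ Tara ∩ Nikolai: 16:45-17:45.
Diego ∩ Tara ∩ Nikolai ∩ Gabriel: 16:45-17:00.
Diego ∩ Tara ∩ Nikolai ∩ Gabriel ∩ Uma: 16:45-17:00.
Those are the intersection windows.
No common window is at least 90 minutes long.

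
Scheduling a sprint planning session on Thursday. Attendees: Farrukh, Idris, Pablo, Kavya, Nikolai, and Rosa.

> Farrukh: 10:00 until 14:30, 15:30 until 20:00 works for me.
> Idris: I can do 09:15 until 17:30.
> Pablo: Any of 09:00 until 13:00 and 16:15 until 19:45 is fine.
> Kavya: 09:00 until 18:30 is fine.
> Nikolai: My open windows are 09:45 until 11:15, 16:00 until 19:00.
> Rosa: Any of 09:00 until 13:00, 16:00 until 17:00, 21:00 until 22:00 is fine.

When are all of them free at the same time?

Farrukh ∩ Idris: 10:00-14:30, 15:30-17:30.
Farrukh ∩ Idris ∩ Pablo: 10:00-13:00, 16:15-17:30.
Farrukh ∩ Idris ∩ Pablo ∩ Kavya: 10:00-13:00, 16:15-17:30.
Farrukh ∩ Idris ∩ Pablo ∩ Kavya ∩ Nikolai: 10:00-11:15, 16:15-17:30.
Farrukh ∩ Idris ∩ Pablo ∩ Kavya ∩ Nikolai ∩ Rosa: 10:00-11:15, 16:15-17:00.

10:00-11:15, 16:15-17:00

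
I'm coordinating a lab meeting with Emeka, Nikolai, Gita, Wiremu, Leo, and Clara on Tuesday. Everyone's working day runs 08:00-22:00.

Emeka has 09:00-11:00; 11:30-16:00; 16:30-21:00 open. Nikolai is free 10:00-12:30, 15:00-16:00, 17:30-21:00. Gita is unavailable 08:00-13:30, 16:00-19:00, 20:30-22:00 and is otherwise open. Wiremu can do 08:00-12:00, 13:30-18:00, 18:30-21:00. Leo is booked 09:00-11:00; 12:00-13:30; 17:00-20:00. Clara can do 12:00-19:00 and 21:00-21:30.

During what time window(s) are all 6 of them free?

Emeka free: 09:00-11:00, 11:30-16:00, 16:30-21:00.
Nikolai free: 10:00-12:30, 15:00-16:00, 17:30-21:00.
Gita free: 13:30-16:00, 19:00-20:30 (invert busy blocks within the working day).
Wiremu free: 08:00-12:00, 13:30-18:00, 18:30-21:00.
Leo free: 08:00-09:00, 11:00-12:00, 13:30-17:00, 20:00-22:00 (invert busy blocks within the working day).
Clara free: 12:00-19:00, 21:00-21:30.
Emeka ∩ Nikolai: 10:00-11:00, 11:30-12:30, 15:00-16:00, 17:30-21:00.
Emeka ∩ Nikolai ∩ Gita: 15:00-16:00, 19:00-20:30.
Emeka ∩ Nikolai ∩ Gita ∩ Wiremu: 15:00-16:00, 19:00-20:30.
Emeka ∩ Nikolai ∩ Gita ∩ Wiremu ∩ Leo: 15:00-16:00, 20:00-20:30.
Emeka ∩ Nikolai ∩ Gita ∩ Wiremu ∩ Leo ∩ Clara: 15:00-16:00.

15:00-16:00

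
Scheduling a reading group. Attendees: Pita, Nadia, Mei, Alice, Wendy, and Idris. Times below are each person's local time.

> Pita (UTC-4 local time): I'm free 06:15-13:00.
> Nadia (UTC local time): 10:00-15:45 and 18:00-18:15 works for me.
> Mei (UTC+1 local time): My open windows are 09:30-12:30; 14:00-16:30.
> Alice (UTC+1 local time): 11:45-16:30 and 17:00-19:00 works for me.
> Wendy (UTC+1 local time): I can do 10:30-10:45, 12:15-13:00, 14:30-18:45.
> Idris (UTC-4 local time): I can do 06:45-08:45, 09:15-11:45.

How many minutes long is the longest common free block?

Pita in UTC: 10:15-17:00 (add 4h to convert from UTC-4).
Nadia in UTC: 10:00-15:45, 18:00-18:15.
Mei in UTC: 08:30-11:30, 13:00-15:30 (subtract 1h to convert from UTC+1).
Alice in UTC: 10:45-15:30, 16:00-18:00 (subtract 1h to convert from UTC+1).
Wendy in UTC: 09:30-09:45, 11:15-12:00, 13:30-17:45 (subtract 1h to convert from UTC+1).
Idris in UTC: 10:45-12:45, 13:15-15:45 (add 4h to convert from UTC-4).
Pita ∩ Nadia: 10:15-15:45.
Pita ∩ Nadia ∩ Mei: 10:15-11:30, 13:00-15:30.
Pita ∩ Nadia ∩ Mei ∩ Alice: 10:45-11:30, 13:00-15:30.
Pita ∩ Nadia ∩ Mei ∩ Alice ∩ Wendy: 11:15-11:30, 13:30-15:30.
Pita ∩ Nadia ∩ Mei ∩ Alice ∩ Wendy ∩ Idris: 11:15-11:30, 13:30-15:30.
So the common availability across everyone is 11:15-11:30, 13:30-15:30.
The longest is 13:30-15:30 at 120 minutes.

120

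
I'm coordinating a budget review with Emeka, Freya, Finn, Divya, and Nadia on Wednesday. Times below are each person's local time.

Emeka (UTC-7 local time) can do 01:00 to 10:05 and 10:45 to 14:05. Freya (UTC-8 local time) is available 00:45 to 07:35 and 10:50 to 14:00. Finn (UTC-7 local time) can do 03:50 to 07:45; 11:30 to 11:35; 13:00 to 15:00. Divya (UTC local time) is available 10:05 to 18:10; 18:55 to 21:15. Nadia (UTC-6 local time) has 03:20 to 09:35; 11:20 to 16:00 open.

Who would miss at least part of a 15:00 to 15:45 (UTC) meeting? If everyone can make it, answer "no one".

Finn, Freya, Nadia

Emeka in UTC: 08:00-17:05, 17:45-21:05 (add 7h to convert from UTC-7).
Freya in UTC: 08:45-15:35, 18:50-22:00 (add 8h to convert from UTC-8).
Finn in UTC: 10:50-14:45, 18:30-18:35, 20:00-22:00 (add 7h to convert from UTC-7).
Divya in UTC: 10:05-18:10, 18:55-21:15.
Nadia in UTC: 09:20-15:35, 17:20-22:00 (add 6h to convert from UTC-6).
Emeka: free for 15:00-15:45. Freya: not fully free for 15:00-15:45. Finn: not fully free for 15:00-15:45. Divya: free for 15:00-15:45. Nadia: not fully free for 15:00-15:45.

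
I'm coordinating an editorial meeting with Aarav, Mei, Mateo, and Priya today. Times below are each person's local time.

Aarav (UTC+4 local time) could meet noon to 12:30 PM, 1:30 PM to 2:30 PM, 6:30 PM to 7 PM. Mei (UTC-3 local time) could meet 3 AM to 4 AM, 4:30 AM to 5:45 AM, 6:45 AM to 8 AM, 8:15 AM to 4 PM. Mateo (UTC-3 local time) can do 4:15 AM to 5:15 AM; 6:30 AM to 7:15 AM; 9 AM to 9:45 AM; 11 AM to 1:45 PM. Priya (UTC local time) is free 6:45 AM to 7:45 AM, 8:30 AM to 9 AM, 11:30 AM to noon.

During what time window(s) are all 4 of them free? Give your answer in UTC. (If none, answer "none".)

Aarav in UTC: 08:00-08:30, 09:30-10:30, 14:30-15:00 (subtract 4h to convert from UTC+4).
Mei in UTC: 06:00-07:00, 07:30-08:45, 09:45-11:00, 11:15-19:00 (add 3h to convert from UTC-3).
Mateo in UTC: 07:15-08:15, 09:30-10:15, 12:00-12:45, 14:00-16:45 (add 3h to convert from UTC-3).
Priya in UTC: 06:45-07:45, 08:30-09:00, 11:30-12:00.
Aarav ∩ Mei: 08:00-08:30, 09:45-10:30, 14:30-15:00.
Aarav ∩ Mei ∩ Mateo: 08:00-08:15, 09:45-10:15, 14:30-15:00.
Aarav ∩ Mei ∩ Mateo ∩ Priya: ∅.
There is no time when everyone is free.

none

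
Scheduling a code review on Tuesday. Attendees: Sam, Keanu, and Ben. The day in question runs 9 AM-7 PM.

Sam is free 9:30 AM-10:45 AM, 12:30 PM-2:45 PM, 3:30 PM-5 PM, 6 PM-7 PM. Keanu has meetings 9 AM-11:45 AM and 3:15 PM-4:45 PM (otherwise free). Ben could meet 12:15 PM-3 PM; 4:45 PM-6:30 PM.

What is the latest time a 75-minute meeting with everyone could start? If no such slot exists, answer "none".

13:30

Sam free: 09:30-10:45, 12:30-14:45, 15:30-17:00, 18:00-19:00.
Keanu free: 11:45-15:15, 16:45-19:00 (invert busy blocks within the working day).
Ben free: 12:15-15:00, 16:45-18:30.
Sam ∩ Keanu: 12:30-14:45, 16:45-17:00, 18:00-19:00.
Sam ∩ Keanu ∩ Ben: 12:30-14:45, 16:45-17:00, 18:00-18:30.
So the common availability across everyone is 12:30-14:45, 16:45-17:00, 18:00-18:30.
The last common window of at least 75 minutes is 12:30-14:45; a 75-minute meeting can start as late as 13:30 and still end by 14:45.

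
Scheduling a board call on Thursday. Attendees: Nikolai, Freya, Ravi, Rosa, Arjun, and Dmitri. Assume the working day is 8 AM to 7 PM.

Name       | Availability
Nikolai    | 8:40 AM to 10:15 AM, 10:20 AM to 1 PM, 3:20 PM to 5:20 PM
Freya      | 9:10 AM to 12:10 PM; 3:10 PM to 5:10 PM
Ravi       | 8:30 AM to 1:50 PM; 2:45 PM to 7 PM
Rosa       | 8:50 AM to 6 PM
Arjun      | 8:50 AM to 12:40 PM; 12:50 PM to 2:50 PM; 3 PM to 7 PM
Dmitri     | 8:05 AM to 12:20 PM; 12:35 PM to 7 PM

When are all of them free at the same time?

Nikolai ∩ Freya: 09:10-10:15, 10:20-12:10, 15:20-17:10.
Nikolai ∩ Freya ∩ Ravi: 09:10-10:15, 10:20-12:10, 15:20-17:10.
Nikolai ∩ Freya ∩ Ravi ∩ Rosa: 09:10-10:15, 10:20-12:10, 15:20-17:10.
Nikolai ∩ Freya ∩ Ravi ∩ Rosa ∩ Arjun: 09:10-10:15, 10:20-12:10, 15:20-17:10.
Nikolai ∩ Freya ∩ Ravi ∩ Rosa ∩ Arjun ∩ Dmitri: 09:10-10:15, 10:20-12:10, 15:20-17:10.

09:10-10:15, 10:20-12:10, 15:20-17:10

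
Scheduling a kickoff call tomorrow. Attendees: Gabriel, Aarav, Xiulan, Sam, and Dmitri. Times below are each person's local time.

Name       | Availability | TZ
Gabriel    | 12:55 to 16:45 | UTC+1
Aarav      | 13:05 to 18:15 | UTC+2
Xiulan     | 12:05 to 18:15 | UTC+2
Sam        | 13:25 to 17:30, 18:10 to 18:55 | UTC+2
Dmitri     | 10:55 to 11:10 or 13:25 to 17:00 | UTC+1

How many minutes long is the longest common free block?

185

Gabriel in UTC: 11:55-15:45 (subtract 1h to convert from UTC+1).
Aarav in UTC: 11:05-16:15 (subtract 2h to convert from UTC+2).
Xiulan in UTC: 10:05-16:15 (subtract 2h to convert from UTC+2).
Sam in UTC: 11:25-15:30, 16:10-16:55 (subtract 2h to convert from UTC+2).
Dmitri in UTC: 09:55-10:10, 12:25-16:00 (subtract 1h to convert from UTC+1).
Gabriel ∩ Aarav: 11:55-15:45.
Gabriel ∩ Aarav ∩ Xiulan: 11:55-15:45.
Gabriel ∩ Aarav ∩ Xiulan ∩ Sam: 11:55-15:30.
Gabriel ∩ Aarav ∩ Xiulan ∩ Sam ∩ Dmitri: 12:25-15:30.
The longest is 12:25-15:30 at 185 minutes.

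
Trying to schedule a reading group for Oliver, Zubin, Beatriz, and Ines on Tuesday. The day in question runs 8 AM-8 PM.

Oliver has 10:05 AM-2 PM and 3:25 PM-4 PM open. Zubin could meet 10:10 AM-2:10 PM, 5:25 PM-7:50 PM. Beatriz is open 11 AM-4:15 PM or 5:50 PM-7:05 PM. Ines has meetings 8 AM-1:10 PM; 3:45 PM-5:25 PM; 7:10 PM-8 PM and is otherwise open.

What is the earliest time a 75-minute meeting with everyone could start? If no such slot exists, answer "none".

none

Oliver free: 10:05-14:00, 15:25-16:00.
Zubin free: 10:10-14:10, 17:25-19:50.
Beatriz free: 11:00-16:15, 17:50-19:05.
Ines free: 13:10-15:45, 17:25-19:10 (invert busy blocks within the working day).
Oliver ∩ Zubin: 10:10-14:00.
Oliver ∩ Zubin ∩ Beatriz: 11:00-14:00.
Oliver ∩ Zubin ∩ Beatriz ∩ Ines: 13:10-14:00.
So the common availability across everyone is 13:10-14:00.
No common window is at least 75 minutes long.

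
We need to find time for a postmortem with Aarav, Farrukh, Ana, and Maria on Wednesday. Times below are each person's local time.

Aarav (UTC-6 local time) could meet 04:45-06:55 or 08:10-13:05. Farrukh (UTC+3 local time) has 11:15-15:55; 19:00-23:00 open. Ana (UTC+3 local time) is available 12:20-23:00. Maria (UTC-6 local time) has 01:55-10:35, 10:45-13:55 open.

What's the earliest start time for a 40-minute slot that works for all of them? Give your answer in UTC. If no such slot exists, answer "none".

Aarav in UTC: 10:45-12:55, 14:10-19:05 (add 6h to convert from UTC-6).
Farrukh in UTC: 08:15-12:55, 16:00-20:00 (subtract 3h to convert from UTC+3).
Ana in UTC: 09:20-20:00 (subtract 3h to convert from UTC+3).
Maria in UTC: 07:55-16:35, 16:45-19:55 (add 6h to convert from UTC-6).
Aarav ∩ Farrukh: 10:45-12:55, 16:00-19:05.
Aarav ∩ Farrukh ∩ Ana: 10:45-12:55, 16:00-19:05.
Aarav ∩ Farrukh ∩ Ana ∩ Maria: 10:45-12:55, 16:00-16:35, 16:45-19:05.
So the common availability across everyone is 10:45-12:55, 16:00-16:35, 16:45-19:05.
The first common window of at least 40 minutes is 10:45-12:55, so the earliest start is 10:45.

10:45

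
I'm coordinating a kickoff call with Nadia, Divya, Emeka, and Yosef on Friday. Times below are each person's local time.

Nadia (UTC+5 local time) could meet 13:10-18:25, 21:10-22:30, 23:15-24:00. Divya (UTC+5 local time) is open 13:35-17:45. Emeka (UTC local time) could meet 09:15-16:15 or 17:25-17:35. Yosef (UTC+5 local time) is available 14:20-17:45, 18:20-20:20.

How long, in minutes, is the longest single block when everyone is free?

205

Nadia in UTC: 08:10-13:25, 16:10-17:30, 18:15-19:00 (subtract 5h to convert from UTC+5).
Divya in UTC: 08:35-12:45 (subtract 5h to convert from UTC+5).
Emeka in UTC: 09:15-16:15, 17:25-17:35.
Yosef in UTC: 09:20-12:45, 13:20-15:20 (subtract 5h to convert from UTC+5).
Nadia ∩ Divya: 08:35-12:45.
Nadia ∩ Divya ∩ Emeka: 09:15-12:45.
Nadia ∩ Divya ∩ Emeka ∩ Yosef: 09:20-12:45.
The longest is 09:20-12:45 at 205 minutes.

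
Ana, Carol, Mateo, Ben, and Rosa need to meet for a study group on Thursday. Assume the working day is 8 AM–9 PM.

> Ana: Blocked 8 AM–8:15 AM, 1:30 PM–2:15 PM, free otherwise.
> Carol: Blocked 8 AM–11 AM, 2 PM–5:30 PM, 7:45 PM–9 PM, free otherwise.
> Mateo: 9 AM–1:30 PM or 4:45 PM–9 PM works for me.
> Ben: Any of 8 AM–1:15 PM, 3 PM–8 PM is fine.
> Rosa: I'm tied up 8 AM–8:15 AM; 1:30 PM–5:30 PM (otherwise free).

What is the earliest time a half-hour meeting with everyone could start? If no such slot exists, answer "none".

Ana free: 08:15-13:30, 14:15-21:00 (invert busy blocks within the working day).
Carol free: 11:00-14:00, 17:30-19:45 (invert busy blocks within the working day).
Mateo free: 09:00-13:30, 16:45-21:00.
Ben free: 08:00-13:15, 15:00-20:00.
Rosa free: 08:15-13:30, 17:30-21:00 (invert busy blocks within the working day).
Ana ∩ Carol: 11:00-13:30, 17:30-19:45.
Ana ∩ Carol ∩ Mateo: 11:00-13:30, 17:30-19:45.
Ana ∩ Carol ∩ Mateo ∩ Ben: 11:00-13:15, 17:30-19:45.
Ana ∩ Carol ∩ Mateo ∩ Ben ∩ Rosa: 11:00-13:15, 17:30-19:45.
The first common window of at least 30 minutes is 11:00-13:15, so the earliest start is 11:00.

11:00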